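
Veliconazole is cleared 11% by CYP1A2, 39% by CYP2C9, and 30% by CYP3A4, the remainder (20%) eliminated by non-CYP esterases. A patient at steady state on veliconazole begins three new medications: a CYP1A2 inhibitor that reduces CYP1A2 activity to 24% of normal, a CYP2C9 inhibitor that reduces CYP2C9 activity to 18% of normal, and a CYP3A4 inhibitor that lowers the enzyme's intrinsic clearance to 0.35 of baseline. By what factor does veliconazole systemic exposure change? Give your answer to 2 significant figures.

2.5

CYP1A2: 0.11 × 0.24 = 0.0264
CYP2C9: 0.39 × 0.18 = 0.0702
CYP3A4: 0.3 × 0.35 = 0.105
Other: 0.2 (unchanged)
New clearance relative to baseline: 0.0264 + 0.0702 + 0.105 + 0.2 = 0.4016.
Net systemic exposure ratio = 1 / 0.4016 = 2.5.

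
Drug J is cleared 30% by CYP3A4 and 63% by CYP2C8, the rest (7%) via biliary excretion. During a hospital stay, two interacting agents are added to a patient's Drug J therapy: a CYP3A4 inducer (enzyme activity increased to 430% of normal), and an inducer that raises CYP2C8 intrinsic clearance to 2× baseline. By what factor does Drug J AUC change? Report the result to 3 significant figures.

CYP3A4: 0.3 × 4.3 = 1.29
CYP2C8: 0.63 × 2 = 1.26
Other: 0.07 (unchanged)
New clearance relative to baseline: 1.29 + 1.26 + 0.07 = 2.62.
Net AUC ratio = 1 / 2.62 = 0.382.

0.382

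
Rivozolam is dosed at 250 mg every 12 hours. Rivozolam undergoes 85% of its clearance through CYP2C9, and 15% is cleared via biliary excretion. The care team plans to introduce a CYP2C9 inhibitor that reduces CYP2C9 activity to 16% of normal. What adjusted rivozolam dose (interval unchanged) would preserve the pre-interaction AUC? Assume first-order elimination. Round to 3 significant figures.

The CYP2C9 pathway (85% of clearance) falls to 0.16× activity: 0.85 × 0.16 = 0.136.
Non-CYP routes (15%) are unchanged.
Relative clearance = 0.136 + 0.15 = 0.286.
To maintain the same steady-state level, dose must scale with clearance: new dose = 250 × 0.286 = 71.5 mg.

71.5 mg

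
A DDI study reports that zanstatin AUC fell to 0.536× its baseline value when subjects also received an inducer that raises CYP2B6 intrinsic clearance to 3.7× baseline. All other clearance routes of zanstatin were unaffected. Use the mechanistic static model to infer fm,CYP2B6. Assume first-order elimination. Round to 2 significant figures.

Let fm be the CYP2B6 fraction. New clearance relative to baseline = fm × 3.7 + (1 − fm).
AUC ratio = 1 / (new CL fraction), so new CL fraction = 1 / 0.536 = 1.866.
fm × 3.7 + 1 − fm = 1.866  ⇒  fm × (3.7 − 1) = 0.8657  ⇒  fm = 0.32.

0.32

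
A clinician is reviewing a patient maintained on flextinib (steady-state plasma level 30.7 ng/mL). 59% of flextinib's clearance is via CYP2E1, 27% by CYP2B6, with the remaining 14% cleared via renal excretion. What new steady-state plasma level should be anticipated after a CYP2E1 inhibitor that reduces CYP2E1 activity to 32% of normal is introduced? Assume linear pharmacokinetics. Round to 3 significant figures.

The CYP2E1 pathway (59% of clearance) drops to 0.32× activity: 0.59 × 0.32 = 0.1888.
CYP2B6 (27%) and the residual 14% are unaffected.
Relative clearance = 0.1888 + 0.27 + 0.14 = 0.5988.
Steady-state plasma level ∝ 1/CL, so new value = 30.7 / 0.5988 = 51.3 ng/mL.

51.3 ng/mL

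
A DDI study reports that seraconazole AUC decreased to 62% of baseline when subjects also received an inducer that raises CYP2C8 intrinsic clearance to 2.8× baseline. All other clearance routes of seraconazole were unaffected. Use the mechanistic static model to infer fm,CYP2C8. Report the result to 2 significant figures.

CL'/CL = 1 / 0.620 = 1.613
2.8·fm + (1 − fm) = 1.613
fm = (1.613 − 1) / (2.8 − 1) = 0.34

0.34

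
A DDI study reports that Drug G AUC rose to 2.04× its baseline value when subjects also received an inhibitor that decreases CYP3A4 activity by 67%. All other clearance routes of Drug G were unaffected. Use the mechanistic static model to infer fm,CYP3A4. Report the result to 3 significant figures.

Call the CYP3A4 fraction fm. After the interaction, CL_new/CL_old = fm × 0.33 + (1 − fm).
AUC ratio = 1 / (new CL fraction), so new CL fraction = 1 / 2.04 = 0.4902.
fm × 0.33 + 1 − fm = 0.4902  ⇒  fm × (0.33 − 1) = −0.5098  ⇒  fm = 0.761.

0.761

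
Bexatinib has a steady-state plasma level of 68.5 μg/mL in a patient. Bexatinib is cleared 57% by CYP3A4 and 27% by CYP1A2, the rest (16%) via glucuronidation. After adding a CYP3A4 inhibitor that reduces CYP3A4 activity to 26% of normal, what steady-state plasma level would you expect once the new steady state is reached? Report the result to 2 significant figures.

The CYP3A4 pathway (57% of clearance) drops to 0.26× activity: 0.57 × 0.26 = 0.1482.
CYP1A2 (27%) and the residual 16% are unaffected.
Relative clearance = 0.1482 + 0.27 + 0.16 = 0.5782.
With dosing unchanged, steady-state plasma level scales as 1/CL: 68.5 / 0.5782 = 1.2 × 10² μg/mL.

1.2 × 10² μg/mL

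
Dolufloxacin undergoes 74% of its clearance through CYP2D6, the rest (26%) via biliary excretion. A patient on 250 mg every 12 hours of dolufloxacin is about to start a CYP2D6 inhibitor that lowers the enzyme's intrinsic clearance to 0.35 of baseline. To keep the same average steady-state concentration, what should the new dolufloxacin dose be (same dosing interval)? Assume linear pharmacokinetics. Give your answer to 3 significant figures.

130 mg

The CYP2D6 pathway (74% of clearance) falls to 0.35× activity: 0.74 × 0.35 = 0.259.
The remaining 26% of clearance is unaffected.
Relative clearance = 0.259 + 0.26 = 0.519.
Css,avg = (dose rate)/CL, so holding Css fixed requires dose ∝ CL: 250 × 0.519 = 130 mg.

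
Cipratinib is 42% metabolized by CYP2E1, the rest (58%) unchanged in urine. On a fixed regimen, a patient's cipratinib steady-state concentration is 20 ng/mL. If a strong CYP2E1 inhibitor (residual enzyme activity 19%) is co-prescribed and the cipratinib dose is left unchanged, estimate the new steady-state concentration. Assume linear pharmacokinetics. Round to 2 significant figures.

The CYP2E1 pathway (42% of clearance) is reduced to 0.19× activity: 0.42 × 0.19 = 0.0798.
The remaining 58% of clearance is unaffected.
Relative clearance = 0.0798 + 0.58 = 0.6598.
New steady-state concentration = baseline ÷ relative clearance = 20 / 0.6598 = 30 ng/mL.

30 ng/mL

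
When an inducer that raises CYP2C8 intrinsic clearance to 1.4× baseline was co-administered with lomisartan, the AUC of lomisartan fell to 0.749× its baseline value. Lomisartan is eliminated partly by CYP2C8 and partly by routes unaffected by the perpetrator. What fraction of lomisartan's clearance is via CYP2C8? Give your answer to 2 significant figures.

0.84

Write x for the fraction cleared via CYP2C8. The observed AUC change means clearance rose to 1/0.749 = 1.335 of baseline.
Setting x·1.4 + (1 − x) = 1.335 and solving: x = (1.335 − 1)/(1.4 − 1) = 0.84.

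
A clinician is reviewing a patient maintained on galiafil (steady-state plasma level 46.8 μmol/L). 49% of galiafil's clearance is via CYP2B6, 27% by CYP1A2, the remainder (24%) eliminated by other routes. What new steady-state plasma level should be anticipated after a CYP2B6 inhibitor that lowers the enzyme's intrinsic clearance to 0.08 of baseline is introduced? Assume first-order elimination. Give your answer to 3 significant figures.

The CYP2B6 pathway (49% of clearance) is reduced to 0.08× activity: 0.49 × 0.08 = 0.0392.
CYP1A2 (27%) and the residual 24% are unaffected.
New clearance relative to baseline: 0.0392 + 0.27 + 0.24 = 0.5492.
New steady-state plasma level = baseline ÷ relative clearance = 46.8 / 0.5492 = 85.2 μmol/L.

85.2 μmol/L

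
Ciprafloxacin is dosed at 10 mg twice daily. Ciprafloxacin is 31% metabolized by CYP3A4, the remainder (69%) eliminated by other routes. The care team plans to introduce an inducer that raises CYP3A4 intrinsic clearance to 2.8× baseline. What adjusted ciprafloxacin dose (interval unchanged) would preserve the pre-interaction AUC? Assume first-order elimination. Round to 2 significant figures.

16 mg

The CYP3A4 pathway (31% of clearance) rises to 2.8× activity: 0.31 × 2.8 = 0.868.
The remaining 69% of clearance is unaffected.
CL_new/CL_old = 0.868 + 0.69 = 1.558.
To maintain the same steady-state level, dose must scale with clearance: new dose = 10 × 1.558 = 16 mg.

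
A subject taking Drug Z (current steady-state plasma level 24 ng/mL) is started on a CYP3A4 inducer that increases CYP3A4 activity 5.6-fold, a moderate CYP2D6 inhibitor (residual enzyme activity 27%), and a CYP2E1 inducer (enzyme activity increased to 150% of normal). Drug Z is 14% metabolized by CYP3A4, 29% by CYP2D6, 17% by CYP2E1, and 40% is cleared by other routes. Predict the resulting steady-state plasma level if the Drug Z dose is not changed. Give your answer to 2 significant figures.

The CYP3A4 pathway (14% of clearance) increases to 5.6× activity: 0.14 × 5.6 = 0.784.
The CYP2D6 pathway (29% of clearance) is reduced to 0.27× activity: 0.29 × 0.27 = 0.0783.
The CYP2E1 pathway (17% of clearance) increases to 1.5× activity: 0.17 × 1.5 = 0.255.
The remaining 40% of clearance is unaffected.
CL_new/CL_old = 0.784 + 0.0783 + 0.255 + 0.4 = 1.5173.
Dividing the baseline by the relative clearance: 24 / 1.5173 = 16 ng/mL.

16 ng/mL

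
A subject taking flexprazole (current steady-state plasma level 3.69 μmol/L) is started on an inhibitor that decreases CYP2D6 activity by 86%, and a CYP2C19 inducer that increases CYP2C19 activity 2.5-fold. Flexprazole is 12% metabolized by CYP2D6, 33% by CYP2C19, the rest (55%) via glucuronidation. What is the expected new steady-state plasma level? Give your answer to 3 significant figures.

The CYP2D6 pathway (12% of clearance) falls to 0.14× activity: 0.12 × 0.14 = 0.0168.
The CYP2C19 pathway (33% of clearance) increases to 2.5× activity: 0.33 × 2.5 = 0.825.
Non-CYP routes (55%) are unchanged.
Relative clearance = 0.0168 + 0.825 + 0.55 = 1.3918.
Dividing the baseline by the relative clearance: 3.69 / 1.3918 = 2.65 μmol/L.

2.65 μmol/L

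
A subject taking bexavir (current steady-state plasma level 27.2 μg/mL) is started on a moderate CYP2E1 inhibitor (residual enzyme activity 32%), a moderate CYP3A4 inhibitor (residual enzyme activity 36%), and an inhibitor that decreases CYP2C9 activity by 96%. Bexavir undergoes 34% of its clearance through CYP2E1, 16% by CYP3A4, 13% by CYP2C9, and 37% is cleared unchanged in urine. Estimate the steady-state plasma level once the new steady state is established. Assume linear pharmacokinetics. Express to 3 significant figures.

50.2 μg/mL

The CYP2E1 pathway (34% of clearance) is reduced to 0.32× activity: 0.34 × 0.32 = 0.1088.
The CYP3A4 pathway (16% of clearance) is reduced to 0.36× activity: 0.16 × 0.36 = 0.0576.
The CYP2C9 pathway (13% of clearance) is reduced to 0.04× activity: 0.13 × 0.04 = 0.0052.
Non-CYP routes (37%) are unchanged.
New clearance relative to baseline: 0.1088 + 0.0576 + 0.0052 + 0.37 = 0.5416.
New steady-state plasma level = 27.2 / 0.5416 = 50.2 μg/mL (concentration scales inversely with clearance).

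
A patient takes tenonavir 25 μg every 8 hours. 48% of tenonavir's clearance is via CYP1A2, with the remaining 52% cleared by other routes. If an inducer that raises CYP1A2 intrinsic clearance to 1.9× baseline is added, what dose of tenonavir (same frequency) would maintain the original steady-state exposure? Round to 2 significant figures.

CYP1A2: 0.48 × 1.9 = 0.912
Other: 0.52 (unchanged)
New clearance relative to baseline: 0.912 + 0.52 = 1.432.
Exposure is unchanged when dose changes in proportion to clearance. New dose = 25 μg × 1.432 = 36 μg.

36 μg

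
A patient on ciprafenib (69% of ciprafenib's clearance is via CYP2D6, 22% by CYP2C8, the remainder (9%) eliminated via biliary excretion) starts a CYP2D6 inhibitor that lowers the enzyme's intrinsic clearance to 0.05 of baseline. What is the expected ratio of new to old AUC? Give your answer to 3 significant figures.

2.90

The CYP2D6 pathway (69% of clearance) drops to 0.05× activity: 0.69 × 0.05 = 0.0345.
CYP2C8 (22%) and the residual 9% are unaffected.
Relative clearance = 0.0345 + 0.22 + 0.09 = 0.3445.
Since AUC ∝ 1/CL, the ratio is 1 / 0.3445 = 2.90.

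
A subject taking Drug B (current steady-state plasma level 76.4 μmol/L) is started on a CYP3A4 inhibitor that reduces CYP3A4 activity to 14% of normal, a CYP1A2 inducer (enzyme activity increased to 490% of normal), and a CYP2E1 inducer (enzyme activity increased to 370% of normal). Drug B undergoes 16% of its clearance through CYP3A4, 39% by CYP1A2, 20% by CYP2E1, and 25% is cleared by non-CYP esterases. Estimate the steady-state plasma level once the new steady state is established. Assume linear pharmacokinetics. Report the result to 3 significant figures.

26.1 μmol/L

The CYP3A4 pathway (16% of clearance) drops to 0.14× activity: 0.16 × 0.14 = 0.0224.
The CYP1A2 pathway (39% of clearance) increases to 4.9× activity: 0.39 × 4.9 = 1.911.
The CYP2E1 pathway (20% of clearance) increases to 3.7× activity: 0.2 × 3.7 = 0.74.
The remaining 25% of clearance is unaffected.
CL_new/CL_old = 0.0224 + 1.911 + 0.74 + 0.25 = 2.9234.
Dividing the baseline by the relative clearance: 76.4 / 2.9234 = 26.1 μmol/L.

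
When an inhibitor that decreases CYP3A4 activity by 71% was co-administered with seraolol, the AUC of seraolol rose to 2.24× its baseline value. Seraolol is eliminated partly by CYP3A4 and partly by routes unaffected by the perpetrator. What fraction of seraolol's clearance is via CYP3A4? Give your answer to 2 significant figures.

Write x for the fraction cleared via CYP3A4. The observed AUC change means clearance fell to 1/2.24 = 0.4464 of baseline.
Setting x·0.29 + (1 − x) = 0.4464 and solving: x = (0.4464 − 1)/(0.29 − 1) = 0.78.

0.78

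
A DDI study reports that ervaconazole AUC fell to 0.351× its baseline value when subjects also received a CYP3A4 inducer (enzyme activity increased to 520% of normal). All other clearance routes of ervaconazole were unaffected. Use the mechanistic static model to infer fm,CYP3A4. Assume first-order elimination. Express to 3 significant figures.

0.440

Let fm be the CYP3A4 fraction. New clearance relative to baseline = fm × 5.2 + (1 − fm).
AUC ratio = 1 / (new CL fraction), so new CL fraction = 1 / 0.351 = 2.849.
fm × 5.2 + 1 − fm = 2.849  ⇒  fm × (5.2 − 1) = 1.849  ⇒  fm = 0.440.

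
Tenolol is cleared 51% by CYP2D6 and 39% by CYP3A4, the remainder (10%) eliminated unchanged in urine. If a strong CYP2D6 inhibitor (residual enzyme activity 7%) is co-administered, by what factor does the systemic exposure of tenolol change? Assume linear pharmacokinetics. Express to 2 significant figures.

The CYP2D6 pathway (51% of clearance) falls to 0.07× activity: 0.51 × 0.07 = 0.0357.
CYP3A4 (39%) and the residual 10% are unaffected.
Relative clearance = 0.0357 + 0.39 + 0.1 = 0.5257.
Systemic exposure is inversely proportional to clearance, so the fold-change is 1 / 0.5257 = 1.9.

1.9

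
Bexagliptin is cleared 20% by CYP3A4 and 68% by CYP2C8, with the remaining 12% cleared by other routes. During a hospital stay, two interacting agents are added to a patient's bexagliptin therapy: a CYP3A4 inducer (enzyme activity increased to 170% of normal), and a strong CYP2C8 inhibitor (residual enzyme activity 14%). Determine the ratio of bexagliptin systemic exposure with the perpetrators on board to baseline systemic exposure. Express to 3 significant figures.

CYP3A4: 0.2 × 1.7 = 0.34
CYP2C8: 0.68 × 0.14 = 0.0952
Other: 0.12 (unchanged)
CL_new/CL_old = 0.34 + 0.0952 + 0.12 = 0.5552.
Systemic exposure ∝ 1/CL: fold-change = 1 / 0.5552 = 1.80.

1.80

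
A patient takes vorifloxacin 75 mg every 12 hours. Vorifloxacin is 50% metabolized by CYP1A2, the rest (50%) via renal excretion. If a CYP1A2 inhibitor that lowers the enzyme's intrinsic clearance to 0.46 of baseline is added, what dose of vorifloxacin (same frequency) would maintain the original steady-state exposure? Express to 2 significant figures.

55 mg

The CYP1A2 pathway (50% of clearance) falls to 0.46× activity: 0.5 × 0.46 = 0.23.
Non-CYP routes (50%) are unchanged.
Relative clearance = 0.23 + 0.5 = 0.73.
Exposure is unchanged when dose changes in proportion to clearance. New dose = 75 mg × 0.73 = 55 mg.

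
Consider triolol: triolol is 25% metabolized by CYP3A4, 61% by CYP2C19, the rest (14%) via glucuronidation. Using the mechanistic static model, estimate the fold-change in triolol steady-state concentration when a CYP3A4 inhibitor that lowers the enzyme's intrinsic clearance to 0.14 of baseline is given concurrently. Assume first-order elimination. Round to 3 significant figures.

The CYP3A4 pathway (25% of clearance) falls to 0.14× activity: 0.25 × 0.14 = 0.035.
CYP2C19 (61%) and the residual 14% are unaffected.
CL_new/CL_old = 0.035 + 0.61 + 0.14 = 0.785.
Since steady-state concentration ∝ 1/CL, the ratio is 1 / 0.785 = 1.27.

1.27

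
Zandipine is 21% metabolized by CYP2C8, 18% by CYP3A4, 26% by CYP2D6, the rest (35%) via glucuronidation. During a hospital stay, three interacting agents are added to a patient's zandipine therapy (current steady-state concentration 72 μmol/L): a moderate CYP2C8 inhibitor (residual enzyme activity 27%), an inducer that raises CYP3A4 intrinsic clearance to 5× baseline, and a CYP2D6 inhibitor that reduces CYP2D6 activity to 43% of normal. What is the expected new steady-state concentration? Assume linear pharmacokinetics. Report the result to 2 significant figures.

51 μmol/L

CYP2C8: 0.21 × 0.27 = 0.0567
CYP3A4: 0.18 × 5 = 0.9
CYP2D6: 0.26 × 0.43 = 0.1118
Other: 0.35 (unchanged)
CL_new/CL_old = 0.0567 + 0.9 + 0.1118 + 0.35 = 1.4185.
New steady-state concentration = 72 / 1.4185 = 51 μmol/L (concentration scales inversely with clearance).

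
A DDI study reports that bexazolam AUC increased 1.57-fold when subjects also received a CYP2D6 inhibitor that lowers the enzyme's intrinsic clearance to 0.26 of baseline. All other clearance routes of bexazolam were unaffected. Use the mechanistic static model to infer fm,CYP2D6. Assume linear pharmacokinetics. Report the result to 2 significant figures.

0.49

Write x for the fraction cleared via CYP2D6. The observed AUC change means clearance fell to 1/1.57 = 0.6369 of baseline.
Only the CYP2D6 route changed, so 0.6369 = x·0.26 + (1 − x), giving x = 0.49.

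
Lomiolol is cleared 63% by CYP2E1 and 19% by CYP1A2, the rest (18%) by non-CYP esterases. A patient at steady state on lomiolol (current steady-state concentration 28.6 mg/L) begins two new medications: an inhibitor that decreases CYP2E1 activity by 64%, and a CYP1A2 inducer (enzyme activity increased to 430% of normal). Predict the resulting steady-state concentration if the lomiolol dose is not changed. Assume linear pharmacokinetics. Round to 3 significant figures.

CYP2E1: 0.63 × 0.36 = 0.2268
CYP1A2: 0.19 × 4.3 = 0.817
Other: 0.18 (unchanged)
New clearance relative to baseline: 0.2268 + 0.817 + 0.18 = 1.2238.
New steady-state concentration = 28.6 / 1.2238 = 23.4 mg/L (concentration scales inversely with clearance).

23.4 mg/L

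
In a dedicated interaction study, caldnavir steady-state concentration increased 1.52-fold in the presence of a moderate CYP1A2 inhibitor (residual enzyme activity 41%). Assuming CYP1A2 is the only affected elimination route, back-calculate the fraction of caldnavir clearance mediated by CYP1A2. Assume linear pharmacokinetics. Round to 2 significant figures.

0.58

Call the CYP1A2 fraction fm. After the interaction, CL_new/CL_old = fm × 0.41 + (1 − fm).
Steady-state concentration ratio = 1 / (new CL fraction), so new CL fraction = 1 / 1.52 = 0.6579.
fm × 0.41 + 1 − fm = 0.6579  ⇒  fm × (0.41 − 1) = −0.3421  ⇒  fm = 0.58.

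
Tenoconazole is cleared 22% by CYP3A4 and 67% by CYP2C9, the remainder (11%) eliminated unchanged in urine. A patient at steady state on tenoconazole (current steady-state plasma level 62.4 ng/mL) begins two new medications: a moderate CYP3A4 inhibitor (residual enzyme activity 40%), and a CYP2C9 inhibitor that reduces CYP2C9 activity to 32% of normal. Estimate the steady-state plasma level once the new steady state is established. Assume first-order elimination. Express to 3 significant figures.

151 ng/mL

The CYP3A4 pathway (22% of clearance) is reduced to 0.4× activity: 0.22 × 0.4 = 0.088.
The CYP2C9 pathway (67% of clearance) is reduced to 0.32× activity: 0.67 × 0.32 = 0.2144.
The remaining 11% of clearance is unaffected.
CL_new/CL_old = 0.088 + 0.2144 + 0.11 = 0.4124.
Dividing the baseline by the relative clearance: 62.4 / 0.4124 = 151 ng/mL.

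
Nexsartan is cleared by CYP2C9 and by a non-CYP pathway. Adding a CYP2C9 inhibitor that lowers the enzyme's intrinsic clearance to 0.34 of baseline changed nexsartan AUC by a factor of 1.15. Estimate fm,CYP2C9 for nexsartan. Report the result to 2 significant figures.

CL'/CL = 1 / 1.15 = 0.8696
0.34·fm + (1 − fm) = 0.8696
fm = (0.8696 − 1) / (0.34 − 1) = 0.20

0.20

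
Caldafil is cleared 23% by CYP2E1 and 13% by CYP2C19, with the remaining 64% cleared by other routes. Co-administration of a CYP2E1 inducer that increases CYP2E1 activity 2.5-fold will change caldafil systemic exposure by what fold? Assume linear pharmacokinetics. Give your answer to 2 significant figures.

0.74

The CYP2E1 pathway (23% of clearance) rises to 2.5× activity: 0.23 × 2.5 = 0.575.
CYP2C19 (13%) and the residual 64% are unaffected.
New clearance relative to baseline: 0.575 + 0.13 + 0.64 = 1.345.
Since systemic exposure ∝ 1/CL, the ratio is 1 / 1.345 = 0.74.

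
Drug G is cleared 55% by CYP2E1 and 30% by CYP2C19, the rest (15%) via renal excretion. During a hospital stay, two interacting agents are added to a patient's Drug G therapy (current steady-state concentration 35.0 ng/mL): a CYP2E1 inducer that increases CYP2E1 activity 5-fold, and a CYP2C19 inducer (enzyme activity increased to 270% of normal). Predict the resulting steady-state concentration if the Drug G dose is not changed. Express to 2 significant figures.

CYP2E1: 0.55 × 5 = 2.75
CYP2C19: 0.3 × 2.7 = 0.81
Other: 0.15 (unchanged)
CL_new/CL_old = 2.75 + 0.81 + 0.15 = 3.71.
Dividing the baseline by the relative clearance: 35.0 / 3.71 = 9.4 ng/mL.

9.4 ng/mL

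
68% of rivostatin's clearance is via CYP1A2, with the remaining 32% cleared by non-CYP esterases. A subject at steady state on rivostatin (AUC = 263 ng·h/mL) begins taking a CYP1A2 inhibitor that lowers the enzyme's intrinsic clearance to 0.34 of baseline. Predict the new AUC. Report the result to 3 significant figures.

477 ng·h/mL

The CYP1A2 pathway (68% of clearance) drops to 0.34× activity: 0.68 × 0.34 = 0.2312.
The remaining 32% of clearance is unaffected.
New clearance relative to baseline: 0.2312 + 0.32 = 0.5512.
New AUC = baseline ÷ relative clearance = 263 / 0.5512 = 477 ng·h/mL.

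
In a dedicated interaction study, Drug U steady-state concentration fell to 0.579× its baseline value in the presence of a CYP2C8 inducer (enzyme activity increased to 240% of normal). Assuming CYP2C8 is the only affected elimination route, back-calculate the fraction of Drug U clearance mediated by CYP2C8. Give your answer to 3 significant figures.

Write x for the fraction cleared via CYP2C8. The observed steady-state concentration change means clearance rose to 1/0.579 = 1.727 of baseline.
Setting x·2.4 + (1 − x) = 1.727 and solving: x = (1.727 − 1)/(2.4 − 1) = 0.519.

0.519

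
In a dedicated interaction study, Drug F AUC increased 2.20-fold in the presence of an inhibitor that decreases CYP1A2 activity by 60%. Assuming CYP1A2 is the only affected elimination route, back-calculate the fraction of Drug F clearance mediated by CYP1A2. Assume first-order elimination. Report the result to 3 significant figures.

0.909

CL'/CL = 1 / 2.20 = 0.4545
0.4·fm + (1 − fm) = 0.4545
fm = (0.4545 − 1) / (0.4 − 1) = 0.909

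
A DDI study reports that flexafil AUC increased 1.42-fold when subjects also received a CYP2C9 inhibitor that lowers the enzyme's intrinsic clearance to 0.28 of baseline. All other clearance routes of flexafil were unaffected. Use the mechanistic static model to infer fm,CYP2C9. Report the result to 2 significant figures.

Call the CYP2C9 fraction fm. After the interaction, CL_new/CL_old = fm × 0.28 + (1 − fm).
AUC ratio = 1 / (new CL fraction), so new CL fraction = 1 / 1.42 = 0.7042.
fm × 0.28 + 1 − fm = 0.7042  ⇒  fm × (0.28 − 1) = −0.2958  ⇒  fm = 0.41.

0.41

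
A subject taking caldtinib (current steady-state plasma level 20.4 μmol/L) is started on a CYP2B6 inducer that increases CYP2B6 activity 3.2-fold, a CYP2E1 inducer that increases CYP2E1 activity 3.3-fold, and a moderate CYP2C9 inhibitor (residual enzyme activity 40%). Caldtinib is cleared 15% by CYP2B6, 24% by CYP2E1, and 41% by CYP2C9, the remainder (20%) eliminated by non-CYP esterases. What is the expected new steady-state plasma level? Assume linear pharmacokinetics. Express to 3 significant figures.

The CYP2B6 pathway (15% of clearance) is boosted to 3.2× activity: 0.15 × 3.2 = 0.48.
The CYP2E1 pathway (24% of clearance) rises to 3.3× activity: 0.24 × 3.3 = 0.792.
The CYP2C9 pathway (41% of clearance) is reduced to 0.4× activity: 0.41 × 0.4 = 0.164.
Non-CYP routes (20%) are unchanged.
CL_new/CL_old = 0.48 + 0.792 + 0.164 + 0.2 = 1.636.
New steady-state plasma level = 20.4 / 1.636 = 12.5 μmol/L (concentration scales inversely with clearance).

12.5 μmol/L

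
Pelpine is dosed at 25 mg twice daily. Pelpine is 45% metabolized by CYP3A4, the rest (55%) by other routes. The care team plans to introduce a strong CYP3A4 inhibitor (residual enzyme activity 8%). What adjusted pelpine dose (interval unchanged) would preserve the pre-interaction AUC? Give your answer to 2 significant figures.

The CYP3A4 pathway (45% of clearance) falls to 0.08× activity: 0.45 × 0.08 = 0.036.
Non-CYP routes (55%) are unchanged.
New clearance relative to baseline: 0.036 + 0.55 = 0.586.
To maintain the same steady-state level, dose must scale with clearance: new dose = 25 × 0.586 = 15 mg.

15 mg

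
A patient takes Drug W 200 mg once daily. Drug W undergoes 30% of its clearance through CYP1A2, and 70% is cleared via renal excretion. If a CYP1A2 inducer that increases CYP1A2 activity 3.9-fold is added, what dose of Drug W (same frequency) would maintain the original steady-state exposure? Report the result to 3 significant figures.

374 mg

The CYP1A2 pathway (30% of clearance) rises to 3.9× activity: 0.3 × 3.9 = 1.17.
Non-CYP routes (70%) are unchanged.
New clearance relative to baseline: 1.17 + 0.7 = 1.87.
Exposure is unchanged when dose changes in proportion to clearance. New dose = 200 mg × 1.87 = 374 mg.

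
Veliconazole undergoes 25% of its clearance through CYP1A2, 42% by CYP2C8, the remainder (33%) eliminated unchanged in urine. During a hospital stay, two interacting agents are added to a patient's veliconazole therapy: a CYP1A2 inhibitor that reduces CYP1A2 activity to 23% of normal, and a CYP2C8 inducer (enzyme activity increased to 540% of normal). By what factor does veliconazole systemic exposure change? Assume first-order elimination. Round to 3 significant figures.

0.377

The CYP1A2 pathway (25% of clearance) falls to 0.23× activity: 0.25 × 0.23 = 0.0575.
The CYP2C8 pathway (42% of clearance) is boosted to 5.4× activity: 0.42 × 5.4 = 2.268.
The remaining 33% of clearance is unaffected.
CL_new/CL_old = 0.0575 + 2.268 + 0.33 = 2.6555.
Net systemic exposure ratio = 1 / 2.6555 = 0.377.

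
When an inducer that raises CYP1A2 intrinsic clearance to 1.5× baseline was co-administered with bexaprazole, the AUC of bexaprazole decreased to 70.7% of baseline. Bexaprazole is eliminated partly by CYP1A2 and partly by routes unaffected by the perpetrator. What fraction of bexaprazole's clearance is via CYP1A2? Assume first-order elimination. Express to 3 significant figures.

CL'/CL = 1 / 0.707 = 1.414
1.5·fm + (1 − fm) = 1.414
fm = (1.414 − 1) / (1.5 − 1) = 0.829

0.829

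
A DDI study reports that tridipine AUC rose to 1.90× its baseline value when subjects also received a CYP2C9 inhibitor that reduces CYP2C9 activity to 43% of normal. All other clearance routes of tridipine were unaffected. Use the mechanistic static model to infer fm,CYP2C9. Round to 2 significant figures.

CL'/CL = 1 / 1.90 = 0.5263
0.43·fm + (1 − fm) = 0.5263
fm = (0.5263 − 1) / (0.43 − 1) = 0.83

0.83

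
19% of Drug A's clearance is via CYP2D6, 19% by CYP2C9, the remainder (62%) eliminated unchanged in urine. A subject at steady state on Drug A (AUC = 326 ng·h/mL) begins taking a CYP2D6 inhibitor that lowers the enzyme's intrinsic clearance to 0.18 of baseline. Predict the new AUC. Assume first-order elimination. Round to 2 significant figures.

3.9 × 10² ng·h/mL

The CYP2D6 pathway (19% of clearance) falls to 0.18× activity: 0.19 × 0.18 = 0.0342.
CYP2C9 (19%) and the residual 62% are unaffected.
CL_new/CL_old = 0.0342 + 0.19 + 0.62 = 0.8442.
New AUC = baseline ÷ relative clearance = 326 / 0.8442 = 3.9 × 10² ng·h/mL.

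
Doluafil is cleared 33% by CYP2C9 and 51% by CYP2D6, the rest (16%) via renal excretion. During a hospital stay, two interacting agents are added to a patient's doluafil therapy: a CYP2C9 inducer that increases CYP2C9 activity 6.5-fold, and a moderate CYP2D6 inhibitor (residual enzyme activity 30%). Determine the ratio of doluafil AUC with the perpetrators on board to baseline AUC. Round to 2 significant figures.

The CYP2C9 pathway (33% of clearance) is boosted to 6.5× activity: 0.33 × 6.5 = 2.145.
The CYP2D6 pathway (51% of clearance) drops to 0.3× activity: 0.51 × 0.3 = 0.153.
The remaining 16% of clearance is unaffected.
Relative clearance = 2.145 + 0.153 + 0.16 = 2.458.
Because AUC varies inversely with clearance, the combined effect is 1 / 2.458 = 0.41.

0.41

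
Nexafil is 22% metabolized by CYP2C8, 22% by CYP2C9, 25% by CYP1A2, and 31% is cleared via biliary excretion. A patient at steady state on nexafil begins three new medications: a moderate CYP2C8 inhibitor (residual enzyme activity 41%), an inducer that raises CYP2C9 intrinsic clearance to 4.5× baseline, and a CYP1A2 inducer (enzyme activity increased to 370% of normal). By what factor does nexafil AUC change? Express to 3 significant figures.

The CYP2C8 pathway (22% of clearance) drops to 0.41× activity: 0.22 × 0.41 = 0.0902.
The CYP2C9 pathway (22% of clearance) rises to 4.5× activity: 0.22 × 4.5 = 0.99.
The CYP1A2 pathway (25% of clearance) rises to 3.7× activity: 0.25 × 3.7 = 0.925.
The remaining 31% of clearance is unaffected.
Relative clearance = 0.0902 + 0.99 + 0.925 + 0.31 = 2.3152.
AUC ∝ 1/CL: fold-change = 1 / 2.3152 = 0.432.

0.432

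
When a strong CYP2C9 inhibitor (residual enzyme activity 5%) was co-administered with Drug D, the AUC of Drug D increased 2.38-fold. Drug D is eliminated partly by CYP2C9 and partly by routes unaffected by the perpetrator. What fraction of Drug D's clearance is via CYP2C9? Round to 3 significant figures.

CL'/CL = 1 / 2.38 = 0.4202
0.05·fm + (1 − fm) = 0.4202
fm = (0.4202 − 1) / (0.05 − 1) = 0.610

0.610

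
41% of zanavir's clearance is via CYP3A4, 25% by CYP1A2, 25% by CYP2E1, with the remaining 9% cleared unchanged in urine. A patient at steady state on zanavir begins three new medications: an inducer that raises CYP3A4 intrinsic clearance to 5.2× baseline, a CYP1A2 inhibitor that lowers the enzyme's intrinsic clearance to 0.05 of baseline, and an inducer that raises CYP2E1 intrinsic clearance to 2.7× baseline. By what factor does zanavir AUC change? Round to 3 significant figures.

The CYP3A4 pathway (41% of clearance) increases to 5.2× activity: 0.41 × 5.2 = 2.132.
The CYP1A2 pathway (25% of clearance) drops to 0.05× activity: 0.25 × 0.05 = 0.0125.
The CYP2E1 pathway (25% of clearance) increases to 2.7× activity: 0.25 × 2.7 = 0.675.
Non-CYP routes (9%) are unchanged.
CL_new/CL_old = 2.132 + 0.0125 + 0.675 + 0.09 = 2.9095.
AUC ∝ 1/CL: fold-change = 1 / 2.9095 = 0.344.

0.344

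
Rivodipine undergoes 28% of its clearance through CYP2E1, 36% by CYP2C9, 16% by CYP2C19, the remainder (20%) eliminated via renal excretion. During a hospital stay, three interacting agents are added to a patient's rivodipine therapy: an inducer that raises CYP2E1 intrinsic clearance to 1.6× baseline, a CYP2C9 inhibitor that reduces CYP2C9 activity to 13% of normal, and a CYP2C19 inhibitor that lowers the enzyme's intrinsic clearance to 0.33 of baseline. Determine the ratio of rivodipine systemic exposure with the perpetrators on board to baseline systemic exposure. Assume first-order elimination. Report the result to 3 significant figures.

1.34

The CYP2E1 pathway (28% of clearance) is boosted to 1.6× activity: 0.28 × 1.6 = 0.448.
The CYP2C9 pathway (36% of clearance) falls to 0.13× activity: 0.36 × 0.13 = 0.0468.
The CYP2C19 pathway (16% of clearance) is reduced to 0.33× activity: 0.16 × 0.33 = 0.0528.
The remaining 20% of clearance is unaffected.
New clearance relative to baseline: 0.448 + 0.0468 + 0.0528 + 0.2 = 0.7476.
Net systemic exposure ratio = 1 / 0.7476 = 1.34.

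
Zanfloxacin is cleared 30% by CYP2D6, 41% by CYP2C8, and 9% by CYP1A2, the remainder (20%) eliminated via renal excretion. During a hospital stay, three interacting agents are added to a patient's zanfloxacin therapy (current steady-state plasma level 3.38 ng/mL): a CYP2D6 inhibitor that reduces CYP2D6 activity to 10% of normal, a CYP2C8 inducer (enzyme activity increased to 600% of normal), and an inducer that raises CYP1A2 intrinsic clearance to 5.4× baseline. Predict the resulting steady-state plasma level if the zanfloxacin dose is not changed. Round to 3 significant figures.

1.06 ng/mL

The CYP2D6 pathway (30% of clearance) drops to 0.1× activity: 0.3 × 0.1 = 0.03.
The CYP2C8 pathway (41% of clearance) is boosted to 6× activity: 0.41 × 6 = 2.46.
The CYP1A2 pathway (9% of clearance) rises to 5.4× activity: 0.09 × 5.4 = 0.486.
Non-CYP routes (20%) are unchanged.
Relative clearance = 0.03 + 2.46 + 0.486 + 0.2 = 3.176.
New steady-state plasma level = 3.38 / 3.176 = 1.06 ng/mL (concentration scales inversely with clearance).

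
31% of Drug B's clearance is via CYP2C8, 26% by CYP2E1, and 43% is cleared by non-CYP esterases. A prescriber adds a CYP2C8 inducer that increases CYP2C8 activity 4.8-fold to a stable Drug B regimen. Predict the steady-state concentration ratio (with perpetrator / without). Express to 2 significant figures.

CYP2C8: 0.31 × 4.8 = 1.488
CYP2E1: 0.26 (unchanged)
Other: 0.43 (unchanged)
CL_new/CL_old = 1.488 + 0.26 + 0.43 = 2.178.
Since steady-state concentration ∝ 1/CL, the ratio is 1 / 2.178 = 0.46.

0.46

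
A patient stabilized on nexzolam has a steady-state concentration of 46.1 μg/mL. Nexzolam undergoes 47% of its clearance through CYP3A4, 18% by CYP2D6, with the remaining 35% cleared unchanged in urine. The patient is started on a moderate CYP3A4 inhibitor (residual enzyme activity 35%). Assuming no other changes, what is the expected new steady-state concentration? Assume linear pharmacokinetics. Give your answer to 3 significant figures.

CYP3A4: 0.47 × 0.35 = 0.1645
CYP2D6: 0.18 (unchanged)
Other: 0.35 (unchanged)
New clearance relative to baseline: 0.1645 + 0.18 + 0.35 = 0.6945.
New steady-state concentration = baseline ÷ relative clearance = 46.1 / 0.6945 = 66.4 μg/mL.

66.4 μg/mL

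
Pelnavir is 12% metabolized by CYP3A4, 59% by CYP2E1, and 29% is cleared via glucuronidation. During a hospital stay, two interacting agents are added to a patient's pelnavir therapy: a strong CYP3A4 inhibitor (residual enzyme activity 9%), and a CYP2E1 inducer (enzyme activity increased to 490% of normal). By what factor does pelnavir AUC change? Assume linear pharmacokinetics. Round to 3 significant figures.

0.313

CYP3A4: 0.12 × 0.09 = 0.0108
CYP2E1: 0.59 × 4.9 = 2.891
Other: 0.29 (unchanged)
CL_new/CL_old = 0.0108 + 2.891 + 0.29 = 3.1918.
AUC ∝ 1/CL: fold-change = 1 / 3.1918 = 0.313.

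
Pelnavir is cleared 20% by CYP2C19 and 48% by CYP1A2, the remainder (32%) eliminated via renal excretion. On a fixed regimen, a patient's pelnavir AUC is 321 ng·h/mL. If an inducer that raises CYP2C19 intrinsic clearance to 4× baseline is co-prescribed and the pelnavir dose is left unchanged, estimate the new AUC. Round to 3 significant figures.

The CYP2C19 pathway (20% of clearance) is boosted to 4× activity: 0.2 × 4 = 0.8.
CYP1A2 (48%) and the residual 32% are unaffected.
Relative clearance = 0.8 + 0.48 + 0.32 = 1.6.
With dosing unchanged, AUC scales as 1/CL: 321 / 1.6 = 201 ng·h/mL.

201 ng·h/mL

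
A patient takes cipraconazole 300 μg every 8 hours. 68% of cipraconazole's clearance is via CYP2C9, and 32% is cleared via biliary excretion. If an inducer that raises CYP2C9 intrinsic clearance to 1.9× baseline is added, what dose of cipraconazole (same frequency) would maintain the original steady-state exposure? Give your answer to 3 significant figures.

CYP2C9: 0.68 × 1.9 = 1.292
Other: 0.32 (unchanged)
New clearance relative to baseline: 1.292 + 0.32 = 1.612.
Css,avg = (dose rate)/CL, so holding Css fixed requires dose ∝ CL: 300 × 1.612 = 484 μg.

484 μg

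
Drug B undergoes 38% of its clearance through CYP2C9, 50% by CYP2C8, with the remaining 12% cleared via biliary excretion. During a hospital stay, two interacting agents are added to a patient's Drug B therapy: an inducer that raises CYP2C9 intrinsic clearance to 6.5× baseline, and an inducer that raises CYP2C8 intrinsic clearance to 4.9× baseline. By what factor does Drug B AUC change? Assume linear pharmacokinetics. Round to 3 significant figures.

The CYP2C9 pathway (38% of clearance) is boosted to 6.5× activity: 0.38 × 6.5 = 2.47.
The CYP2C8 pathway (50% of clearance) increases to 4.9× activity: 0.5 × 4.9 = 2.45.
Non-CYP routes (12%) are unchanged.
CL_new/CL_old = 2.47 + 2.45 + 0.12 = 5.04.
Net AUC ratio = 1 / 5.04 = 0.198.

0.198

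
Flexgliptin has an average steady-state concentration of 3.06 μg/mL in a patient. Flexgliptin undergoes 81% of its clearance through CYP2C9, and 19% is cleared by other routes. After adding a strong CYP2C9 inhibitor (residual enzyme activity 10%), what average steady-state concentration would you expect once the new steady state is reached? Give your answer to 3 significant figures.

The CYP2C9 pathway (81% of clearance) is reduced to 0.1× activity: 0.81 × 0.1 = 0.081.
Non-CYP routes (19%) are unchanged.
New clearance relative to baseline: 0.081 + 0.19 = 0.271.
With dosing unchanged, average steady-state concentration scales as 1/CL: 3.06 / 0.271 = 11.3 μg/mL.

11.3 μg/mL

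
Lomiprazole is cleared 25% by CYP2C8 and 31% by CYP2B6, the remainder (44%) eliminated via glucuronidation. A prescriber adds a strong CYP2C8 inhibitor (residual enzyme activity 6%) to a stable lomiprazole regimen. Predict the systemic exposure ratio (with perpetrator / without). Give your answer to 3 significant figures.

1.31

The CYP2C8 pathway (25% of clearance) falls to 0.06× activity: 0.25 × 0.06 = 0.015.
CYP2B6 (31%) and the residual 44% are unaffected.
Relative clearance = 0.015 + 0.31 + 0.44 = 0.765.
Since systemic exposure ∝ 1/CL, the ratio is 1 / 0.765 = 1.31.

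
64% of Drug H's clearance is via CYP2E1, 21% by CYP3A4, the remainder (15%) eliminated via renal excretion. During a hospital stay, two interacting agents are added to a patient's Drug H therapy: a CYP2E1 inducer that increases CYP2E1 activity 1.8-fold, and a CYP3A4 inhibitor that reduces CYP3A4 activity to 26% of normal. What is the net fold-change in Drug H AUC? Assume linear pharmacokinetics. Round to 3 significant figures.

CYP2E1: 0.64 × 1.8 = 1.152
CYP3A4: 0.21 × 0.26 = 0.0546
Other: 0.15 (unchanged)
Relative clearance = 1.152 + 0.0546 + 0.15 = 1.3566.
AUC ∝ 1/CL: fold-change = 1 / 1.3566 = 0.737.

0.737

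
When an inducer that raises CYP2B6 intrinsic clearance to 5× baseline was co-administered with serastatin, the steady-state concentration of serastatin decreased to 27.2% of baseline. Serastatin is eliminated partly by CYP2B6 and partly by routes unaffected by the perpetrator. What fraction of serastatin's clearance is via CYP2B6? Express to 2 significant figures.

0.67

Call the CYP2B6 fraction fm. After the interaction, CL_new/CL_old = fm × 5 + (1 − fm).
Steady-state concentration ratio = 1 / (new CL fraction), so new CL fraction = 1 / 0.272 = 3.676.
fm × 5 + 1 − fm = 3.676  ⇒  fm × (5 − 1) = 2.676  ⇒  fm = 0.67.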